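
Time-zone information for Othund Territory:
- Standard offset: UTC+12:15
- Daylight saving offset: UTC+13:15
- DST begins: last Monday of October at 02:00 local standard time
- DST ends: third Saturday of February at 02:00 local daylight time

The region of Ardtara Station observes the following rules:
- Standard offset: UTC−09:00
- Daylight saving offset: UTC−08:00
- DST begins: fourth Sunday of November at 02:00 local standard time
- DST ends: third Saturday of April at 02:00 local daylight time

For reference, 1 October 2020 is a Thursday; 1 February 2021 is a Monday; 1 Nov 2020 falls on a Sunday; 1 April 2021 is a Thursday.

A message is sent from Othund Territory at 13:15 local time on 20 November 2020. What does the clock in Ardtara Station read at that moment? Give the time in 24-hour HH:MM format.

15:00

1 October 2020 is a Thursday, so Mondays fall on 5, 12, 19, 26; the last is October 26.
1 February 2021 is a Monday, so the first Saturday is February 6 and the third is February 20.
20 November 2020 lies within the daylight-saving period (26 October 2020 – 20 February 2021), so Othund Territory is on daylight time, UTC+13:15.
13:15 Othund Territory − 13h15m = 00:00 UTC.
1 November 2020 is a Sunday, so the first Sunday is November 1 and the fourth is November 22.
1 April 2021 is a Thursday, so the first Saturday is April 3 and the third is April 17.
At the standard offset (UTC−09:00), 00:00 UTC − 9h = 15:00 Ardtara Station standard time (rolling into the previous day, 19 November 2020).
Daylight saving runs 22 November 2020 – 17 April 2021; the standard-time date in Ardtara Station, 19 November 2020, is outside that window, so Ardtara Station is on standard time at UTC−09:00.
00:00 UTC − 9h = 15:00 Ardtara Station (rolling into the previous day, 19 November 2020).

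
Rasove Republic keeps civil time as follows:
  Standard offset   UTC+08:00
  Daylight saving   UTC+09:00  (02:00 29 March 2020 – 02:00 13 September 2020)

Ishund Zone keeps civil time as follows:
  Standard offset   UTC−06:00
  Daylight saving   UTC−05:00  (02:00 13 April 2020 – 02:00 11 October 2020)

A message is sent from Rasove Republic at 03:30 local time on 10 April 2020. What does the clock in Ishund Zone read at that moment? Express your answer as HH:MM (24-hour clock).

12:30

10 April 2020 lies within the daylight-saving period (29 March – 13 September), so Rasove Republic is on daylight time, UTC+09:00.
03:30 Rasove Republic − 9h = 18:30 UTC (rolling into the previous day, 9 April 2020).
At the standard offset (UTC−06:00), 18:30 UTC − 6h = 12:30 Ishund Zone standard time.
The standard-time date in Ishund Zone, 9 April 2020, does not fall between 13 April and 11 October, so daylight saving is not in effect and Ishund Zone is at UTC−06:00.
18:30 UTC − 6h = 12:30 Ishund Zone.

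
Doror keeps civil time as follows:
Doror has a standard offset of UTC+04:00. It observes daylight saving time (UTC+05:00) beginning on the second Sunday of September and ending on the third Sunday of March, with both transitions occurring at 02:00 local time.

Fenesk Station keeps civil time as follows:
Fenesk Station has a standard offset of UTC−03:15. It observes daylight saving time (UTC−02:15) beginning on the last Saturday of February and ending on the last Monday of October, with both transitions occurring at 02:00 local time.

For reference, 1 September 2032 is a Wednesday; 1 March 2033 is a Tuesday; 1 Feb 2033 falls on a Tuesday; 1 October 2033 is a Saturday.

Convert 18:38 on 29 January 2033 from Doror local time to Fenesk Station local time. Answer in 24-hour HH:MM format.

1 September 2032 is a Wednesday, so the first Sunday is September 5 and the second is September 12.
1 March 2033 is a Tuesday, so the first Sunday is March 6 and the third is March 20.
29 January 2033 falls between 12 September 2032 and 20 March 2033, so daylight saving is in effect and Doror is at UTC+05:00.
18:38 Doror − 5h = 13:38 UTC.
1 February 2033 is a Tuesday, so Saturdays fall on 5, 12, 19, 26; the last is February 26.
1 October 2033 is a Saturday, so Mondays fall on 3, 10, 17, 24, 31; the last is October 31.
At the standard offset (UTC−03:15), 13:38 UTC − 3h15m = 10:23 Fenesk Station standard time.
The standard-time date in Fenesk Station, 29 January 2033, does not fall between 26 February and 31 October, so daylight saving is not in effect and Fenesk Station is at UTC−03:15.
13:38 UTC − 3h15m = 10:23 Fenesk Station.

10:23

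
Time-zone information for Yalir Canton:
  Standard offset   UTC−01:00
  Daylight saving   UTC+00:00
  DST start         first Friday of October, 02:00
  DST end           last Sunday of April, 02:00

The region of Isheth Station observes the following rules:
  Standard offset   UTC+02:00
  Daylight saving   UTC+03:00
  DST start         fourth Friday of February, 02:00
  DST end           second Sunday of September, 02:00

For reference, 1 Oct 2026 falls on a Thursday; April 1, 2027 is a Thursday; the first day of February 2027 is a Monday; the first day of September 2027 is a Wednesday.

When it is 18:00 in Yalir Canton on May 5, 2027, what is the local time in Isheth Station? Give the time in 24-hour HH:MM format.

22:00

1 October 2026 is a Thursday, so the first Friday is October 2.
1 April 2027 is a Thursday, so Sundays fall on 4, 11, 18, 25; the last is April 25.
Daylight saving runs 2 October 2026 – 25 April 2027; May 5, 2027 is outside that window, so Yalir Canton is on standard time at UTC−01:00.
18:00 Yalir Canton + 1h = 19:00 UTC.
1 February 2027 is a Monday, so the first Friday is February 5 and the fourth is February 26.
1 September 2027 is a Wednesday, so the first Sunday is September 5 and the second is September 12.
At the standard offset (UTC+02:00), 19:00 UTC + 2h = 21:00 Isheth Station standard time.
The standard-time date in Isheth Station, May 5, 2027, falls between 26 February and 12 September, so daylight saving is in effect and Isheth Station is at UTC+03:00.
19:00 UTC + 3h = 22:00 Isheth Station.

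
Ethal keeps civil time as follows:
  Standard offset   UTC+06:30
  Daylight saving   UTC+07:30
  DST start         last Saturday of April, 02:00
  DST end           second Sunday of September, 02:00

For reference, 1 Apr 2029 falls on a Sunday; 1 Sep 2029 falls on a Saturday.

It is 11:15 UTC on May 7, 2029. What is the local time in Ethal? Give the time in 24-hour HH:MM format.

1 April 2029 is a Sunday, so Saturdays fall on 7, 14, 21, 28; the last is April 28.
1 September 2029 is a Saturday, so the first Sunday is September 2 and the second is September 9.
At the standard offset (UTC+06:30), 11:15 UTC + 6h30m = 17:45 Ethal standard time.
The standard-time date in Ethal, May 7, 2029, lies within the daylight-saving period (28 April – 9 September), so Ethal is on daylight time, UTC+07:30.
11:15 UTC + 7h30m = 18:45 local.

18:45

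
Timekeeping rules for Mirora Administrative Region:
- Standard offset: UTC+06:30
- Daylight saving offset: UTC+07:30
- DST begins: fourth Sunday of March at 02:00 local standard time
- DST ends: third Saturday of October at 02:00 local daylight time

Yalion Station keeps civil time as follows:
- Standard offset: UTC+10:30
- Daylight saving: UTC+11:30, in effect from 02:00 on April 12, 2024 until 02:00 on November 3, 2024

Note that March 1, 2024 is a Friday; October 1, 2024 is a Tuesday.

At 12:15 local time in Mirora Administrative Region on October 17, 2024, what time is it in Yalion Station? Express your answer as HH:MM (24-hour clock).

16:15

1 March 2024 is a Friday, so the first Sunday is March 3 and the fourth is March 24.
1 October 2024 is a Tuesday, so the first Saturday is October 5 and the third is October 19.
October 17, 2024 lies within the daylight-saving period (24 March – 19 October), so Mirora Administrative Region is on daylight time, UTC+07:30.
12:15 Mirora Administrative Region − 7h30m = 04:45 UTC.
At the standard offset (UTC+10:30), 04:45 UTC + 10h30m = 15:15 Yalion Station standard time.
Daylight saving runs 12 April – 3 November; the standard-time date in Yalion Station, October 17, 2024, is inside that window, so Yalion Station is at UTC+11:30.
04:45 UTC + 11h30m = 16:15 Yalion Station.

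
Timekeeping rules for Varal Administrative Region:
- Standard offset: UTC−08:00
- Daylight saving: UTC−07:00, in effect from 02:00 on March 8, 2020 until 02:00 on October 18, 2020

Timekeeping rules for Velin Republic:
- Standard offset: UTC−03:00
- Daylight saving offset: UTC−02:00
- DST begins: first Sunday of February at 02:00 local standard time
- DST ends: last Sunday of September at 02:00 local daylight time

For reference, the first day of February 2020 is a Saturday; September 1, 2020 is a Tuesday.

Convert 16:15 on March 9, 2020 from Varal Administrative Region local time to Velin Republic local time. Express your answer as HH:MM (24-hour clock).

March 9, 2020 lies within the daylight-saving period (8 March – 18 October), so Varal Administrative Region is on daylight time, UTC−07:00.
16:15 Varal Administrative Region + 7h = 23:15 UTC.
1 February 2020 is a Saturday, so the first Sunday is February 2.
1 September 2020 is a Tuesday, so Sundays fall on 6, 13, 20, 27; the last is September 27.
At the standard offset (UTC−03:00), 23:15 UTC − 3h = 20:15 Velin Republic standard time.
The standard-time date in Velin Republic, March 9, 2020, falls between 2 February and 27 September, so daylight saving is in effect and Velin Republic is at UTC−02:00.
23:15 UTC − 2h = 21:15 Velin Republic.

21:15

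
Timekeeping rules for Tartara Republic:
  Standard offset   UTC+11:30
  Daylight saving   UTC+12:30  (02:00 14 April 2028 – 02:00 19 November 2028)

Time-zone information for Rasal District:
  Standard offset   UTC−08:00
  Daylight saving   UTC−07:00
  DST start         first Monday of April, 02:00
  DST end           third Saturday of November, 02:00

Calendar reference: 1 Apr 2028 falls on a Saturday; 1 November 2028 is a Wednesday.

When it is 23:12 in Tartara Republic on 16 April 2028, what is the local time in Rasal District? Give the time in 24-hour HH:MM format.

03:42

16 April 2028 lies within the daylight-saving period (14 April – 19 November), so Tartara Republic is on daylight time, UTC+12:30.
23:12 Tartara Republic − 12h30m = 10:42 UTC.
1 April 2028 is a Saturday, so the first Monday is April 3.
1 November 2028 is a Wednesday, so the first Saturday is November 4 and the third is November 18.
At the standard offset (UTC−08:00), 10:42 UTC − 8h = 02:42 Rasal District standard time.
The standard-time date in Rasal District, 16 April 2028, falls between 3 April and 18 November, so daylight saving is in effect and Rasal District is at UTC−07:00.
10:42 UTC − 7h = 03:42 Rasal District.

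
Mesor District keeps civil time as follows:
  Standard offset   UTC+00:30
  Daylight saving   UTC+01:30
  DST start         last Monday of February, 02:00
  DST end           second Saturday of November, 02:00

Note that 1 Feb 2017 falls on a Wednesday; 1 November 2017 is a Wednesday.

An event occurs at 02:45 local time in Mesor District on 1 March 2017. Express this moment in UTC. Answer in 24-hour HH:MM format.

1 February 2017 is a Wednesday, so Mondays fall on 6, 13, 20, 27; the last is February 27.
1 November 2017 is a Wednesday, so the first Saturday is November 4 and the second is November 11.
Daylight saving runs 27 February – 11 November; 1 March 2017 is inside that window, so Mesor District is at UTC+01:30.
02:45 local − 1h30m = 01:15 UTC.

01:15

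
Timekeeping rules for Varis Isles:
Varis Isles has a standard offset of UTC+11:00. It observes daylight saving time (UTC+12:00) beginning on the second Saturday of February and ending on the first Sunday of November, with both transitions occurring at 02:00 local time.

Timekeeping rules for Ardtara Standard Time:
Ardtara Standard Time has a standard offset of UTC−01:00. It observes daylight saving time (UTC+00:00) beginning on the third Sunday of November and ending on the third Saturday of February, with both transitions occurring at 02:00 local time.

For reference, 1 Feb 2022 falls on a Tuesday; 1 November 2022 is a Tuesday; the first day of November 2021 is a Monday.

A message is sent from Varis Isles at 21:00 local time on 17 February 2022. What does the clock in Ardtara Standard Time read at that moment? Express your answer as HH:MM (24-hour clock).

09:00

1 February 2022 is a Tuesday, so the first Saturday is February 5 and the second is February 12.
1 November 2022 is a Tuesday, so the first Sunday is November 6.
17 February 2022 falls between 12 February and 6 November, so daylight saving is in effect and Varis Isles is at UTC+12:00.
21:00 Varis Isles − 12h = 09:00 UTC.
1 November 2021 is a Monday, so the first Sunday is November 7 and the third is November 21.
1 February 2022 is a Tuesday, so the first Saturday is February 5 and the third is February 19.
At the standard offset (UTC−01:00), 09:00 UTC − 1h = 08:00 Ardtara Standard Time standard time.
The standard-time date in Ardtara Standard Time, 17 February 2022, lies within the daylight-saving period (21 November 2021 – 19 February 2022), so Ardtara Standard Time is on daylight time, UTC+00:00.
09:00 UTC + 0h = 09:00 Ardtara Standard Time.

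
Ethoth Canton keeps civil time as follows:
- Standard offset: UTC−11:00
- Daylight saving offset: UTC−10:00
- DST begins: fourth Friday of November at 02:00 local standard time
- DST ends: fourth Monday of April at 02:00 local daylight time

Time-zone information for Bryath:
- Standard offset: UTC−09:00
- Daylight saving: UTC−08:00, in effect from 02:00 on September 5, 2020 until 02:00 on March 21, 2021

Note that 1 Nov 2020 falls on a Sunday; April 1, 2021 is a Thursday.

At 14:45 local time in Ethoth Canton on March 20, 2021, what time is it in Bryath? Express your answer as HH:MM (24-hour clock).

1 November 2020 is a Sunday, so the first Friday is November 6 and the fourth is November 27.
1 April 2021 is a Thursday, so the first Monday is April 5 and the fourth is April 26.
March 20, 2021 lies within the daylight-saving period (27 November 2020 – 26 April 2021), so Ethoth Canton is on daylight time, UTC−10:00.
14:45 Ethoth Canton + 10h = 00:45 UTC (rolling into the next day, 21 March 2021).
At the standard offset (UTC−09:00), 00:45 UTC − 9h = 15:45 Bryath standard time (rolling into the previous day, 20 March 2021).
Daylight saving runs 5 September 2020 – 21 March 2021; the standard-time date in Bryath, March 20, 2021, is inside that window, so Bryath is at UTC−08:00.
00:45 UTC − 8h = 16:45 Bryath (rolling into the previous day, 20 March 2021).

16:45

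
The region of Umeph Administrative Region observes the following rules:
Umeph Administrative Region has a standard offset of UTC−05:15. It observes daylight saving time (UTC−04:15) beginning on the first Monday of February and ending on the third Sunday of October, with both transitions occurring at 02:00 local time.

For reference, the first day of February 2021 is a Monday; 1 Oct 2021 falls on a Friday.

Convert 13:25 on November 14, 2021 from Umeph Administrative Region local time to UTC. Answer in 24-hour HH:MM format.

1 February 2021 is a Monday, so the first Monday is February 1.
1 October 2021 is a Friday, so the first Sunday is October 3 and the third is October 17.
Daylight saving runs 1 February – 17 October; November 14, 2021 is outside that window, so Umeph Administrative Region is on standard time at UTC−05:15.
13:25 local + 5h15m = 18:40 UTC.

18:40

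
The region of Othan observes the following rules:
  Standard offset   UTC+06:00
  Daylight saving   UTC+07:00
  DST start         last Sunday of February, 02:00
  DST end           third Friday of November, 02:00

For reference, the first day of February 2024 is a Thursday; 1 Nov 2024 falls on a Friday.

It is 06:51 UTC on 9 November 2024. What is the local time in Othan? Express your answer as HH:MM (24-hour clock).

13:51

1 February 2024 is a Thursday, so Sundays fall on 4, 11, 18, 25; the last is February 25.
1 November 2024 is a Friday, so the first Friday is November 1 and the third is November 15.
At the standard offset (UTC+06:00), 06:51 UTC + 6h = 12:51 Othan standard time.
The standard-time date in Othan, 9 November 2024, lies within the daylight-saving period (25 February – 15 November), so Othan is on daylight time, UTC+07:00.
06:51 UTC + 7h = 13:51 local.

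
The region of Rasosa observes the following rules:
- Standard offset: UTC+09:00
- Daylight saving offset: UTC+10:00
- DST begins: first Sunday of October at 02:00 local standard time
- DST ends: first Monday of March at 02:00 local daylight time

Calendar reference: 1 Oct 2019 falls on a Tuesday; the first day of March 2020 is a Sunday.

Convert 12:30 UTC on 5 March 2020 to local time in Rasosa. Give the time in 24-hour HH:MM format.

21:30

1 October 2019 is a Tuesday, so the first Sunday is October 6.
1 March 2020 is a Sunday, so the first Monday is March 2.
At the standard offset (UTC+09:00), 12:30 UTC + 9h = 21:30 Rasosa standard time.
The standard-time date in Rasosa, 5 March 2020, is outside the daylight-saving period (6 October 2019 – 2 March 2020), so Rasosa is on standard time, UTC+09:00.
12:30 UTC + 9h = 21:30 local.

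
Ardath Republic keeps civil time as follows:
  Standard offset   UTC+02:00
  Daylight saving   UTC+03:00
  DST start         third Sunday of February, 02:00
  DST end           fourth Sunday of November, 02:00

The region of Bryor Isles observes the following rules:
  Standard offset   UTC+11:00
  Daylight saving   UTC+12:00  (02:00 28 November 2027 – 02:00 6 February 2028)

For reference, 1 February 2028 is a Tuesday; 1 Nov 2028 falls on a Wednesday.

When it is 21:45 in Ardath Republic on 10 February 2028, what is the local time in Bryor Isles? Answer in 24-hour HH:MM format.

1 February 2028 is a Tuesday, so the first Sunday is February 6 and the third is February 20.
1 November 2028 is a Wednesday, so the first Sunday is November 5 and the fourth is November 26.
10 February 2028 does not fall between 20 February and 26 November, so daylight saving is not in effect and Ardath Republic is at UTC+02:00.
21:45 Ardath Republic − 2h = 19:45 UTC.
At the standard offset (UTC+11:00), 19:45 UTC + 11h = 06:45 Bryor Isles standard time (rolling into the next day, 11 February 2028).
The standard-time date in Bryor Isles, 11 February 2028, does not fall between 28 November 2027 and 6 February 2028, so daylight saving is not in effect and Bryor Isles is at UTC+11:00.
19:45 UTC + 11h = 06:45 Bryor Isles (rolling into the next day, 11 February 2028).

06:45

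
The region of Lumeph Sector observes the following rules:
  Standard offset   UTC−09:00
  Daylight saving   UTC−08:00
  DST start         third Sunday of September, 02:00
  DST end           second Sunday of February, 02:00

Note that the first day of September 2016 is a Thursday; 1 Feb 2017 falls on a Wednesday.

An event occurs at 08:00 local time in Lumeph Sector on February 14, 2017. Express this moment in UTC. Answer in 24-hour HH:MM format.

1 September 2016 is a Thursday, so the first Sunday is September 4 and the third is September 18.
1 February 2017 is a Wednesday, so the first Sunday is February 5 and the second is February 12.
Daylight saving runs 18 September 2016 – 12 February 2017; February 14, 2017 is outside that window, so Lumeph Sector is on standard time at UTC−09:00.
08:00 local + 9h = 17:00 UTC.

17:00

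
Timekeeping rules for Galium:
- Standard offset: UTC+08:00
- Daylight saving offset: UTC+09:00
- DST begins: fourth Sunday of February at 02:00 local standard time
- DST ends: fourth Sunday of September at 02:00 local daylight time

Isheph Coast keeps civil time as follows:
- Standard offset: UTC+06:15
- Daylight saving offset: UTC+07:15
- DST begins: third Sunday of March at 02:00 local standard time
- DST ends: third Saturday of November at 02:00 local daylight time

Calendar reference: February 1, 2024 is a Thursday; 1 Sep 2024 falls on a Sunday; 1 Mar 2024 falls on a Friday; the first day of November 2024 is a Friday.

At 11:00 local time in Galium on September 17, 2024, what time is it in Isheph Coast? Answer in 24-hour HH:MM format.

09:15

1 February 2024 is a Thursday, so the first Sunday is February 4 and the fourth is February 25.
1 September 2024 is a Sunday, so the first Sunday is September 1 and the fourth is September 22.
September 17, 2024 falls between 25 February and 22 September, so daylight saving is in effect and Galium is at UTC+09:00.
11:00 Galium − 9h = 02:00 UTC.
1 March 2024 is a Friday, so the first Sunday is March 3 and the third is March 17.
1 November 2024 is a Friday, so the first Saturday is November 2 and the third is November 16.
At the standard offset (UTC+06:15), 02:00 UTC + 6h15m = 08:15 Isheph Coast standard time.
The standard-time date in Isheph Coast, September 17, 2024, falls between 17 March and 16 November, so daylight saving is in effect and Isheph Coast is at UTC+07:15.
02:00 UTC + 7h15m = 09:15 Isheph Coast.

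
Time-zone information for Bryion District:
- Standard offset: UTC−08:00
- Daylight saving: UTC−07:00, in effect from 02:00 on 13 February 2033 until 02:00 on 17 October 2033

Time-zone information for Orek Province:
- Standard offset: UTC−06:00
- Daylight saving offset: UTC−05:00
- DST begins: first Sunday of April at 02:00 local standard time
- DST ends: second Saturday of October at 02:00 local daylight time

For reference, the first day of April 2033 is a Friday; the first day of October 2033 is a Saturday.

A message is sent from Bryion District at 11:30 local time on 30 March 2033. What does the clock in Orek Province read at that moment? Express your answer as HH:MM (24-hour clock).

30 March 2033 lies within the daylight-saving period (13 February – 17 October), so Bryion District is on daylight time, UTC−07:00.
11:30 Bryion District + 7h = 18:30 UTC.
1 April 2033 is a Friday, so the first Sunday is April 3.
1 October 2033 is a Saturday, so the first Saturday is October 1 and the second is October 8.
At the standard offset (UTC−06:00), 18:30 UTC − 6h = 12:30 Orek Province standard time.
The standard-time date in Orek Province, 30 March 2033, is outside the daylight-saving period (3 April – 8 October), so Orek Province is on standard time, UTC−06:00.
18:30 UTC − 6h = 12:30 Orek Province.

12:30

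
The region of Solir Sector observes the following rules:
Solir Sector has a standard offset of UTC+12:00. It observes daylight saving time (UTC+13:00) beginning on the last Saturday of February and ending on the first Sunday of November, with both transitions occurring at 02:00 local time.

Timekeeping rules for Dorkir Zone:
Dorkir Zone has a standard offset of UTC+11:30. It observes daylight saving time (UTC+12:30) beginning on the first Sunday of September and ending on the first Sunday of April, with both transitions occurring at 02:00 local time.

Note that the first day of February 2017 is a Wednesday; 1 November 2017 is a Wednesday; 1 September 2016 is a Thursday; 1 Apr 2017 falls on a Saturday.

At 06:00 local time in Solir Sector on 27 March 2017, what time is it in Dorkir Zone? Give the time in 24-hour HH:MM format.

1 February 2017 is a Wednesday, so Saturdays fall on 4, 11, 18, 25; the last is February 25.
1 November 2017 is a Wednesday, so the first Sunday is November 5.
27 March 2017 lies within the daylight-saving period (25 February – 5 November), so Solir Sector is on daylight time, UTC+13:00.
06:00 Solir Sector − 13h = 17:00 UTC (rolling into the previous day, 26 March 2017).
1 September 2016 is a Thursday, so the first Sunday is September 4.
1 April 2017 is a Saturday, so the first Sunday is April 2.
At the standard offset (UTC+11:30), 17:00 UTC + 11h30m = 04:30 Dorkir Zone standard time (rolling into the next day, 27 March 2017).
The standard-time date in Dorkir Zone, 27 March 2017, lies within the daylight-saving period (4 September 2016 – 2 April 2017), so Dorkir Zone is on daylight time, UTC+12:30.
17:00 UTC + 12h30m = 05:30 Dorkir Zone (rolling into the next day, 27 March 2017).

05:30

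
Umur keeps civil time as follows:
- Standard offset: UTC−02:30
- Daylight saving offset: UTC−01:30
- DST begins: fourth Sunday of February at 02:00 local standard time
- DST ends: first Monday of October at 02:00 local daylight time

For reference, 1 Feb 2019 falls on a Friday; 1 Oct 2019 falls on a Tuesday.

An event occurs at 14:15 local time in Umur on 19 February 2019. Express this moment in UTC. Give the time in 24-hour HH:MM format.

1 February 2019 is a Friday, so the first Sunday is February 3 and the fourth is February 24.
1 October 2019 is a Tuesday, so the first Monday is October 7.
19 February 2019 is outside the daylight-saving period (24 February – 7 October), so Umur is on standard time, UTC−02:30.
14:15 local + 2h30m = 16:45 UTC.

16:45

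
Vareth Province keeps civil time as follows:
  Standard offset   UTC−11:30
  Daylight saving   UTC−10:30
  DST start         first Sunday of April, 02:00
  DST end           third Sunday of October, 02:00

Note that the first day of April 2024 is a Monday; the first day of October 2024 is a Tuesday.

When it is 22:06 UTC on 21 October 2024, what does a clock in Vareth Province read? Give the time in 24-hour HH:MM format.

10:36

1 April 2024 is a Monday, so the first Sunday is April 7.
1 October 2024 is a Tuesday, so the first Sunday is October 6 and the third is October 20.
At the standard offset (UTC−11:30), 22:06 UTC − 11h30m = 10:36 Vareth Province standard time.
The standard-time date in Vareth Province, 21 October 2024, is outside the daylight-saving period (7 April – 20 October), so Vareth Province is on standard time, UTC−11:30.
22:06 UTC − 11h30m = 10:36 local.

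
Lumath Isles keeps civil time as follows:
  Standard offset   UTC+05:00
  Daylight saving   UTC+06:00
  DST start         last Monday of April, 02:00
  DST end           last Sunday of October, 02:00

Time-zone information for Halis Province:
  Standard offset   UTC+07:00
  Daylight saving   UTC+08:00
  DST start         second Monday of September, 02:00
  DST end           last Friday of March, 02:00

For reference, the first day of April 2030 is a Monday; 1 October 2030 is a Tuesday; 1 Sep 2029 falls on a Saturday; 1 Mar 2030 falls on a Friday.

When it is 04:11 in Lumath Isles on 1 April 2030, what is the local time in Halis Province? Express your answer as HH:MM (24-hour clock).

06:11

1 April 2030 is a Monday, so Mondays fall on 1, 8, 15, 22, 29; the last is April 29.
1 October 2030 is a Tuesday, so Sundays fall on 6, 13, 20, 27; the last is October 27.
1 April 2030 does not fall between 29 April and 27 October, so daylight saving is not in effect and Lumath Isles is at UTC+05:00.
04:11 Lumath Isles − 5h = 23:11 UTC (rolling into the previous day, 31 March 2030).
1 September 2029 is a Saturday, so the first Monday is September 3 and the second is September 10.
1 March 2030 is a Friday, so Fridays fall on 1, 8, 15, 22, 29; the last is March 29.
At the standard offset (UTC+07:00), 23:11 UTC + 7h = 06:11 Halis Province standard time (rolling into the next day, 1 April 2030).
Daylight saving runs 10 September 2029 – 29 March 2030; the standard-time date in Halis Province, 1 April 2030, is outside that window, so Halis Province is on standard time at UTC+07:00.
23:11 UTC + 7h = 06:11 Halis Province (rolling into the next day, 1 April 2030).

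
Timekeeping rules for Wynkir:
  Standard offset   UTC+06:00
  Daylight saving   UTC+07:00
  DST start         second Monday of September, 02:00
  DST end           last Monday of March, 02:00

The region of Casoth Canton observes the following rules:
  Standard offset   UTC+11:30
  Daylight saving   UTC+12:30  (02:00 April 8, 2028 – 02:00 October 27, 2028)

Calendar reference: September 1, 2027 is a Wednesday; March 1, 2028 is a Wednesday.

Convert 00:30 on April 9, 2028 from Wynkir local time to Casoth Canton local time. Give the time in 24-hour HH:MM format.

1 September 2027 is a Wednesday, so the first Monday is September 6 and the second is September 13.
1 March 2028 is a Wednesday, so Mondays fall on 6, 13, 20, 27; the last is March 27.
April 9, 2028 is outside the daylight-saving period (13 September 2027 – 27 March 2028), so Wynkir is on standard time, UTC+06:00.
00:30 Wynkir − 6h = 18:30 UTC (rolling into the previous day, 8 April 2028).
At the standard offset (UTC+11:30), 18:30 UTC + 11h30m = 06:00 Casoth Canton standard time (rolling into the next day, 9 April 2028).
The standard-time date in Casoth Canton, April 9, 2028, falls between 8 April and 27 October, so daylight saving is in effect and Casoth Canton is at UTC+12:30.
18:30 UTC + 12h30m = 07:00 Casoth Canton (rolling into the next day, 9 April 2028).

07:00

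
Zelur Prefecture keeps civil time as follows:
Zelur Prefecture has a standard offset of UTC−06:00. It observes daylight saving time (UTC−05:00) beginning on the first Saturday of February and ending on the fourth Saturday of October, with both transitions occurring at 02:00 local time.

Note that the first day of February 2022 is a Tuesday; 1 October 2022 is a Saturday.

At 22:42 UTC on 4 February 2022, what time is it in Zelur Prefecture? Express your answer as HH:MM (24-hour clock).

16:42

1 February 2022 is a Tuesday, so the first Saturday is February 5.
1 October 2022 is a Saturday, so the first Saturday is October 1 and the fourth is October 22.
At the standard offset (UTC−06:00), 22:42 UTC − 6h = 16:42 Zelur Prefecture standard time.
Daylight saving runs 5 February – 22 October; the standard-time date in Zelur Prefecture, 4 February 2022, is outside that window, so Zelur Prefecture is on standard time at UTC−06:00.
22:42 UTC − 6h = 16:42 local.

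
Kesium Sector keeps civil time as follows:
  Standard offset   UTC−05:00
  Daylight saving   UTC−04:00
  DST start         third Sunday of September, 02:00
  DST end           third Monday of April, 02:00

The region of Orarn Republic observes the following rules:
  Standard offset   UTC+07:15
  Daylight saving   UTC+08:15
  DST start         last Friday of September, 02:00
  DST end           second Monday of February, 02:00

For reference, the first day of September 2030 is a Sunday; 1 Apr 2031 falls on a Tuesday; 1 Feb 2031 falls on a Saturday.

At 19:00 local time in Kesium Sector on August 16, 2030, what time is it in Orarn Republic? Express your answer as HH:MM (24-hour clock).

1 September 2030 is a Sunday, so the first Sunday is September 1 and the third is September 15.
1 April 2031 is a Tuesday, so the first Monday is April 7 and the third is April 21.
August 16, 2030 is outside the daylight-saving period (15 September 2030 – 21 April 2031), so Kesium Sector is on standard time, UTC−05:00.
19:00 Kesium Sector + 5h = 00:00 UTC (rolling into the next day, 17 August 2030).
1 September 2030 is a Sunday, so Fridays fall on 6, 13, 20, 27; the last is September 27.
1 February 2031 is a Saturday, so the first Monday is February 3 and the second is February 10.
At the standard offset (UTC+07:15), 00:00 UTC + 7h15m = 07:15 Orarn Republic standard time.
The standard-time date in Orarn Republic, August 17, 2030, does not fall between 27 September 2030 and 10 February 2031, so daylight saving is not in effect and Orarn Republic is at UTC+07:15.
00:00 UTC + 7h15m = 07:15 Orarn Republic.

07:15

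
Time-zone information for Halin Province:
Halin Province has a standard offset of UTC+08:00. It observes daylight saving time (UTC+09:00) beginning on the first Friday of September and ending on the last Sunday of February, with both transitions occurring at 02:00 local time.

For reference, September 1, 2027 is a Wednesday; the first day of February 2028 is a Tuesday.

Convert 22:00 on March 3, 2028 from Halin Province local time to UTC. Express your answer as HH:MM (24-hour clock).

14:00

1 September 2027 is a Wednesday, so the first Friday is September 3.
1 February 2028 is a Tuesday, so Sundays fall on 6, 13, 20, 27; the last is February 27.
March 3, 2028 does not fall between 3 September 2027 and 27 February 2028, so daylight saving is not in effect and Halin Province is at UTC+08:00.
22:00 local − 8h = 14:00 UTC.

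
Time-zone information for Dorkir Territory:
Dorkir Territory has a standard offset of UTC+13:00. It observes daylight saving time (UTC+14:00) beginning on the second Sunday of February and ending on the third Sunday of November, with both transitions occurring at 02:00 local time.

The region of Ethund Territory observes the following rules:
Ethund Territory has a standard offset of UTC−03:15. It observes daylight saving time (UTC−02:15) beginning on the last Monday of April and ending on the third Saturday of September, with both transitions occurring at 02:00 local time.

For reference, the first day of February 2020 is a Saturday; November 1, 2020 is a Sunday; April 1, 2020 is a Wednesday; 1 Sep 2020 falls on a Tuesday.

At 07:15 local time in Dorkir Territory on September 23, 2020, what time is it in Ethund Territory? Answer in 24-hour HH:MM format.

1 February 2020 is a Saturday, so the first Sunday is February 2 and the second is February 9.
1 November 2020 is a Sunday, so the first Sunday is November 1 and the third is November 15.
Daylight saving runs 9 February – 15 November; September 23, 2020 is inside that window, so Dorkir Territory is at UTC+14:00.
07:15 Dorkir Territory − 14h = 17:15 UTC (rolling into the previous day, 22 September 2020).
1 April 2020 is a Wednesday, so Mondays fall on 6, 13, 20, 27; the last is April 27.
1 September 2020 is a Tuesday, so the first Saturday is September 5 and the third is September 19.
At the standard offset (UTC−03:15), 17:15 UTC − 3h15m = 14:00 Ethund Territory standard time.
The standard-time date in Ethund Territory, September 22, 2020, does not fall between 27 April and 19 September, so daylight saving is not in effect and Ethund Territory is at UTC−03:15.
17:15 UTC − 3h15m = 14:00 Ethund Territory.

14:00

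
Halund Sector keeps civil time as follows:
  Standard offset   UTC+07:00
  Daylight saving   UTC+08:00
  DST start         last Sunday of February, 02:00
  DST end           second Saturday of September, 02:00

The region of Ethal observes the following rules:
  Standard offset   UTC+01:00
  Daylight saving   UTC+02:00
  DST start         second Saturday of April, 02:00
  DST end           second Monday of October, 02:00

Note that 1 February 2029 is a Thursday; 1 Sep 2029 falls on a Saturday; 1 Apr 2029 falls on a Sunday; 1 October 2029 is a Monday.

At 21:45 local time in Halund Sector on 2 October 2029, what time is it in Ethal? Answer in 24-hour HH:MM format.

16:45

1 February 2029 is a Thursday, so Sundays fall on 4, 11, 18, 25; the last is February 25.
1 September 2029 is a Saturday, so the first Saturday is September 1 and the second is September 8.
2 October 2029 is outside the daylight-saving period (25 February – 8 September), so Halund Sector is on standard time, UTC+07:00.
21:45 Halund Sector − 7h = 14:45 UTC.
1 April 2029 is a Sunday, so the first Saturday is April 7 and the second is April 14.
1 October 2029 is a Monday, so the first Monday is October 1 and the second is October 8.
At the standard offset (UTC+01:00), 14:45 UTC + 1h = 15:45 Ethal standard time.
The standard-time date in Ethal, 2 October 2029, falls between 14 April and 8 October, so daylight saving is in effect and Ethal is at UTC+02:00.
14:45 UTC + 2h = 16:45 Ethal.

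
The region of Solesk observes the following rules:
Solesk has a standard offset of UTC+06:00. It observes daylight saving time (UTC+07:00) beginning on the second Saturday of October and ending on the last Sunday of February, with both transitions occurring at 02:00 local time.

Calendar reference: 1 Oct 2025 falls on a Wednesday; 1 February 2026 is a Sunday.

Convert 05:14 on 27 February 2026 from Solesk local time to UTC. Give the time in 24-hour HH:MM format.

1 October 2025 is a Wednesday, so the first Saturday is October 4 and the second is October 11.
1 February 2026 is a Sunday, so Sundays fall on 1, 8, 15, 22; the last is February 22.
27 February 2026 does not fall between 11 October 2025 and 22 February 2026, so daylight saving is not in effect and Solesk is at UTC+06:00.
05:14 local − 6h = 23:14 UTC (rolling into the previous day, 26 February 2026).

23:14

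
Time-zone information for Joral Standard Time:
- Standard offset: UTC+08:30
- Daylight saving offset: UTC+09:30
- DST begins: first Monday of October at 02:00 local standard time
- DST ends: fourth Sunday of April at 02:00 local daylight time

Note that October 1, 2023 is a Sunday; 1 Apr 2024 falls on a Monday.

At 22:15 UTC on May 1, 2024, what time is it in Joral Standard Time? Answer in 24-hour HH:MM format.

1 October 2023 is a Sunday, so the first Monday is October 2.
1 April 2024 is a Monday, so the first Sunday is April 7 and the fourth is April 28.
At the standard offset (UTC+08:30), 22:15 UTC + 8h30m = 06:45 Joral Standard Time standard time (rolling into the next day, 2 May 2024).
The standard-time date in Joral Standard Time, May 2, 2024, is outside the daylight-saving period (2 October 2023 – 28 April 2024), so Joral Standard Time is on standard time, UTC+08:30.
22:15 UTC + 8h30m = 06:45 local (rolling into the next day, 2 May 2024).

06:45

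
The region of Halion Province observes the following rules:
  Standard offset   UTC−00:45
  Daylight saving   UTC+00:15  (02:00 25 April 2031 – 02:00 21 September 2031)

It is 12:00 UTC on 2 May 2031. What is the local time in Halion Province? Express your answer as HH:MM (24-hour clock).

At the standard offset (UTC−00:45), 12:00 UTC − 0h45m = 11:15 Halion Province standard time.
Daylight saving runs 25 April – 21 September; the standard-time date in Halion Province, 2 May 2031, is inside that window, so Halion Province is at UTC+00:15.
12:00 UTC + 0h15m = 12:15 local.

12:15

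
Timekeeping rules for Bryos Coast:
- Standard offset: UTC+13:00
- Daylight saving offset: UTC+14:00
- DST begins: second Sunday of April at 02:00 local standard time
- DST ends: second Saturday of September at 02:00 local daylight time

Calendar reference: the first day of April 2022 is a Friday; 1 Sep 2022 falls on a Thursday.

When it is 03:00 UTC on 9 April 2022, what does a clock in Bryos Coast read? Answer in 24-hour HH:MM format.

1 April 2022 is a Friday, so the first Sunday is April 3 and the second is April 10.
1 September 2022 is a Thursday, so the first Saturday is September 3 and the second is September 10.
At the standard offset (UTC+13:00), 03:00 UTC + 13h = 16:00 Bryos Coast standard time.
The standard-time date in Bryos Coast, 9 April 2022, is outside the daylight-saving period (10 April – 10 September), so Bryos Coast is on standard time, UTC+13:00.
03:00 UTC + 13h = 16:00 local.

16:00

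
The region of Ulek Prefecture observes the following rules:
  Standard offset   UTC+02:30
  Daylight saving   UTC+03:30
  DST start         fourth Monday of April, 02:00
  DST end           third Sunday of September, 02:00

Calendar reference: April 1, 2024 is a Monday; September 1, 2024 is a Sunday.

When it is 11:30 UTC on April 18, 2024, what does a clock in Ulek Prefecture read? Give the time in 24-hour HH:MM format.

1 April 2024 is a Monday, so the first Monday is April 1 and the fourth is April 22.
1 September 2024 is a Sunday, so the first Sunday is September 1 and the third is September 15.
At the standard offset (UTC+02:30), 11:30 UTC + 2h30m = 14:00 Ulek Prefecture standard time.
Daylight saving runs 22 April – 15 September; the standard-time date in Ulek Prefecture, April 18, 2024, is outside that window, so Ulek Prefecture is on standard time at UTC+02:30.
11:30 UTC + 2h30m = 14:00 local.

14:00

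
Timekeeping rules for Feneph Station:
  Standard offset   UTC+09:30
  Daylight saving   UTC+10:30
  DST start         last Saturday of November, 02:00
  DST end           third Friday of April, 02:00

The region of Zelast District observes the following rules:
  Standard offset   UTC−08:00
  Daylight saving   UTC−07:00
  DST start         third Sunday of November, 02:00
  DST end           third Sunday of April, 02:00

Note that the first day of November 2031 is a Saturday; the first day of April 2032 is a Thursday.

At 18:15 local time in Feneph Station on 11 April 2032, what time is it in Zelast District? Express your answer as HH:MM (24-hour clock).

1 November 2031 is a Saturday, so Saturdays fall on 1, 8, 15, 22, 29; the last is November 29.
1 April 2032 is a Thursday, so the first Friday is April 2 and the third is April 16.
Daylight saving runs 29 November 2031 – 16 April 2032; 11 April 2032 is inside that window, so Feneph Station is at UTC+10:30.
18:15 Feneph Station − 10h30m = 07:45 UTC.
1 November 2031 is a Saturday, so the first Sunday is November 2 and the third is November 16.
1 April 2032 is a Thursday, so the first Sunday is April 4 and the third is April 18.
At the standard offset (UTC−08:00), 07:45 UTC − 8h = 23:45 Zelast District standard time (rolling into the previous day, 10 April 2032).
Daylight saving runs 16 November 2031 – 18 April 2032; the standard-time date in Zelast District, 10 April 2032, is inside that window, so Zelast District is at UTC−07:00.
07:45 UTC − 7h = 00:45 Zelast District.

00:45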